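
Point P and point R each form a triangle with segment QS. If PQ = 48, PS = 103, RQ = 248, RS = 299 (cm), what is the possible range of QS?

From triangle PQS: |48 − 103| < QS < 48 + 103, i.e. 55 < QS < 151.
From triangle RQS: 51 < QS < 547.
Both must hold, so QS lies in the intersection.

55 < QS < 151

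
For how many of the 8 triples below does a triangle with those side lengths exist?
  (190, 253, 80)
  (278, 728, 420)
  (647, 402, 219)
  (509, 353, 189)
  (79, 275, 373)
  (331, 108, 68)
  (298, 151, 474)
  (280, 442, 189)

3

(80,190,253): 80+190 > 253 → valid
(278,420,728): 278+420 ≤ 728 → not valid
(219,402,647): 219+402 ≤ 647 → not valid
(189,353,509): 189+353 > 509 → valid
(79,275,373): 79+275 ≤ 373 → not valid
(68,108,331): 68+108 ≤ 331 → not valid
(151,298,474): 151+298 ≤ 474 → not valid
(189,280,442): 189+280 > 442 → valid
3 of the 8 triples form a triangle.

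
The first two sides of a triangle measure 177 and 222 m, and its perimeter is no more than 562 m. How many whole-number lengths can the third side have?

118

Triangle inequality: 45 < x < 399. Perimeter ≤ 562 gives x ≤ 562 − 177 − 222 = 163.
So 45 < x ≤ 163; integers 46 through 163: 118 values.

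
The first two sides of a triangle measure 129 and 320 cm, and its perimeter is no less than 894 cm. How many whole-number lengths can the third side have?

Triangle inequality: 191 < x < 449. Perimeter ≥ 894 gives x ≥ 894 − 129 − 320 = 445.
So 445 ≤ x < 449; integers 445 through 448: 4 values.

4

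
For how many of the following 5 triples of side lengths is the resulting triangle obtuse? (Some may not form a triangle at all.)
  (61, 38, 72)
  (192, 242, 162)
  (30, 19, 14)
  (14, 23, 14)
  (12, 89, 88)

(61,38,72): 38²+61² = 5165 < 5184 = 72² → obtuse
(192,242,162): 162²+192² = 63108 > 58564 = 242² → acute
(30,19,14): 14²+19² = 557 < 900 = 30² → obtuse
(14,23,14): 14²+14² = 392 < 529 = 23² → obtuse
(12,89,88): 12²+88² = 7888 < 7921 = 89² → obtuse
4 of the 5 are obtuse.

4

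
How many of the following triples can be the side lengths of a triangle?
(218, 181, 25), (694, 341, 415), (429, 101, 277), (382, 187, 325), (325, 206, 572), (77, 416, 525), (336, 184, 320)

3

(25,181,218): 25+181 ≤ 218 → not valid
(341,415,694): 341+415 > 694 → valid
(101,277,429): 101+277 ≤ 429 → not valid
(187,325,382): 187+325 > 382 → valid
(206,325,572): 206+325 ≤ 572 → not valid
(77,416,525): 77+416 ≤ 525 → not valid
(184,320,336): 184+320 > 336 → valid
3 of the 7 triples form a triangle.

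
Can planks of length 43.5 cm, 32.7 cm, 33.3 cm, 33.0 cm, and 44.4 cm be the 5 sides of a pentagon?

A pentagon exists iff every side is shorter than the sum of the others — equivalently, the longest side is less than the sum of the rest.
Longest side 44.4 < 142.5 (sum of the remaining 4), so yes.

Yes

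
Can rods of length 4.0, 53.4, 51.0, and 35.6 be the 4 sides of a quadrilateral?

Yes

A quadrilateral exists iff every side is shorter than the sum of the others — equivalently, the longest side is less than the sum of the rest.
Longest side 53.4 < 90.6 (sum of the remaining 3), so yes.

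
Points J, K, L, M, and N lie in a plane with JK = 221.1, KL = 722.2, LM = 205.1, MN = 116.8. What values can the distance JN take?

179.2 ≤ JN ≤ 1265.2

The maximum is all hops collinear in one direction: 221.1 + 722.2 + 205.1 + 116.8 = 1265.2.
The longest hop is 722.2; the others sum to 543.0. Folding the others back against it leaves at least 722.2 − 543.0 = 179.2.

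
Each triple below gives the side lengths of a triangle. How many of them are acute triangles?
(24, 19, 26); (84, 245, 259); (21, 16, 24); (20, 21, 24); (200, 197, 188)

4

(24,19,26): 19²+24² = 937 > 676 = 26² → acute
(84,245,259): 84²+245² = 67081 = 259² → right
(21,16,24): 16²+21² = 697 > 576 = 24² → acute
(20,21,24): 20²+21² = 841 > 576 = 24² → acute
(200,197,188): 188²+197² = 74153 > 40000 = 200² → acute
4 of the 5 are acute.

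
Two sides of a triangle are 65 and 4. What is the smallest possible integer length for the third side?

The third side must be strictly greater than |65 − 4| = 61.
The smallest integer above 61 is 62.

62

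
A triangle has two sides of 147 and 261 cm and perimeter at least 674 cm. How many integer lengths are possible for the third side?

142

Triangle inequality: 114 < x < 408. Perimeter ≥ 674 gives x ≥ 674 − 147 − 261 = 266.
So 266 ≤ x < 408; integers 266 through 407: 142 values.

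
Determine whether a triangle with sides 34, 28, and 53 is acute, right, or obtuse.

Compare the square of the longest side to the sum of squares of the other two: 28² + 34² = 1940 < 2809 = 53².

obtuse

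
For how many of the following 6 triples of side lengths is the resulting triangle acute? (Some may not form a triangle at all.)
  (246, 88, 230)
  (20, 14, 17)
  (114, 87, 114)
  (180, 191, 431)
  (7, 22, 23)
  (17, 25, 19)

(246,88,230): 88²+230² = 60644 > 60516 = 246² → acute
(20,14,17): 14²+17² = 485 > 400 = 20² → acute
(114,87,114): 87²+114² = 20565 > 12996 = 114² → acute
(180,191,431): 180+191 ≤ 431, not a triangle
(7,22,23): 7²+22² = 533 > 529 = 23² → acute
(17,25,19): 17²+19² = 650 > 625 = 25² → acute
5 of the 6 are acute.

5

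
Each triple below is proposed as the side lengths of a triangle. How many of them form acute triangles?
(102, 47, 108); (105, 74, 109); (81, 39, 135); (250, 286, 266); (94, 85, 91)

4

(102,47,108): 47²+102² = 12613 > 11664 = 108² → acute
(105,74,109): 74²+105² = 16501 > 11881 = 109² → acute
(81,39,135): 39+81 ≤ 135, not a triangle
(250,286,266): 250²+266² = 133256 > 81796 = 286² → acute
(94,85,91): 85²+91² = 15506 > 8836 = 94² → acute
4 of the 5 are acute.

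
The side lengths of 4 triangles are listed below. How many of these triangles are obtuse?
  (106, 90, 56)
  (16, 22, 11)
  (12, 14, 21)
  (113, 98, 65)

2

(106,90,56): 56²+90² = 11236 = 106² → right
(16,22,11): 11²+16² = 377 < 484 = 22² → obtuse
(12,14,21): 12²+14² = 340 < 441 = 21² → obtuse
(113,98,65): 65²+98² = 13829 > 12769 = 113² → acute
2 of the 4 are obtuse.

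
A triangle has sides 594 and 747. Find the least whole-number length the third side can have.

The third side must be strictly greater than |594 − 747| = 153.
The smallest integer above 153 is 154.

154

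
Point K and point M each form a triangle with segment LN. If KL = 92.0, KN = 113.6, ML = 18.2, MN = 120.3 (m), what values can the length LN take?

102.1 < LN < 138.5

From triangle KLN: |92.0 − 113.6| < LN < 92.0 + 113.6, i.e. 21.6 < LN < 205.6.
From triangle MLN: 102.1 < LN < 138.5.
Both must hold, so LN lies in the intersection.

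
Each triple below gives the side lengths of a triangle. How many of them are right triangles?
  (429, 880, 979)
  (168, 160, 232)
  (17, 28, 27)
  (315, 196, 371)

(429,880,979): 429²+880² = 958441 = 979² → right
(168,160,232): 160²+168² = 53824 = 232² → right
(17,28,27): 17²+27² = 1018 > 784 = 28² → acute
(315,196,371): 196²+315² = 137641 = 371² → right
3 of the 4 are right.

3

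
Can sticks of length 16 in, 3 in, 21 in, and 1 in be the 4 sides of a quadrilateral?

No

For a quadrilateral, each side must be shorter than the sum of the others.
Here the longest side is 21, but the remaining 3 sides sum to only 20.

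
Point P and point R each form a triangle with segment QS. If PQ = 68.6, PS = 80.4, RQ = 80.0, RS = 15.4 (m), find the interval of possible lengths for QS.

From triangle PQS: |68.6 − 80.4| < QS < 68.6 + 80.4, i.e. 11.8 < QS < 149.0.
From triangle RQS: 64.6 < QS < 95.4.
Both must hold, so QS lies in the intersection.

64.6 < QS < 95.4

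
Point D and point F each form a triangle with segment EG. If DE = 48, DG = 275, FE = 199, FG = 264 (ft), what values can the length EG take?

From triangle DEG: |48 − 275| < EG < 48 + 275, i.e. 227 < EG < 323.
From triangle FEG: 65 < EG < 463.
Both must hold, so EG lies in the intersection.

227 < EG < 323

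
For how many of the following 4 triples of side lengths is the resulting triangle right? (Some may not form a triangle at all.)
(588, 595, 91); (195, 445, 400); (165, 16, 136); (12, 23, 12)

2

(588,595,91): 91²+588² = 354025 = 595² → right
(195,445,400): 195²+400² = 198025 = 445² → right
(165,16,136): 16+136 ≤ 165, not a triangle
(12,23,12): 12²+12² = 288 < 529 = 23² → obtuse
2 of the 4 are right.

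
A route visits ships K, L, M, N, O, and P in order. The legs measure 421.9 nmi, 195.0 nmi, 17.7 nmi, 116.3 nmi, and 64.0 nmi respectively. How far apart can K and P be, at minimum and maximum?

28.9 ≤ KP ≤ 814.9 nmi

The maximum is all hops collinear in one direction: 421.9 + 195.0 + 17.7 + 116.3 + 64.0 = 814.9.
The longest hop is 421.9; the others sum to 393.0. Folding the others back against it leaves at least 421.9 − 393.0 = 28.9.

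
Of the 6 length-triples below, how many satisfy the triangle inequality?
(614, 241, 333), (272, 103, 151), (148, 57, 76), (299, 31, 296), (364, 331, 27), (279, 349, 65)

(241,333,614): 241+333 ≤ 614 → not valid
(103,151,272): 103+151 ≤ 272 → not valid
(57,76,148): 57+76 ≤ 148 → not valid
(31,296,299): 31+296 > 299 → valid
(27,331,364): 27+331 ≤ 364 → not valid
(65,279,349): 65+279 ≤ 349 → not valid
1 of the 6 triples forms a triangle.

1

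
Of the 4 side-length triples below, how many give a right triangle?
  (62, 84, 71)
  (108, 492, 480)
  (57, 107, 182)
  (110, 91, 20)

1

(62,84,71): 62²+71² = 8885 > 7056 = 84² → acute
(108,492,480): 108²+480² = 242064 = 492² → right
(57,107,182): 57+107 ≤ 182, not a triangle
(110,91,20): 20²+91² = 8681 < 12100 = 110² → obtuse
1 of the 4 is right.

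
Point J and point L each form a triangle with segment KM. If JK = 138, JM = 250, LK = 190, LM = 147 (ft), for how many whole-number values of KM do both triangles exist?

224

From triangle JKM: 112 < KM < 388.
From triangle LKM: 43 < KM < 337.
Intersection: 112 < KM < 337, so integers 113 through 336: 224 values.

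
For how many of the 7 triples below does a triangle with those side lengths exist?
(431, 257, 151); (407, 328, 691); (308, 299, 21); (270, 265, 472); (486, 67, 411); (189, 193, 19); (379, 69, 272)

(151,257,431): 151+257 ≤ 431 → not valid
(328,407,691): 328+407 > 691 → valid
(21,299,308): 21+299 > 308 → valid
(265,270,472): 265+270 > 472 → valid
(67,411,486): 67+411 ≤ 486 → not valid
(19,189,193): 19+189 > 193 → valid
(69,272,379): 69+272 ≤ 379 → not valid
4 of the 7 triples form a triangle.

4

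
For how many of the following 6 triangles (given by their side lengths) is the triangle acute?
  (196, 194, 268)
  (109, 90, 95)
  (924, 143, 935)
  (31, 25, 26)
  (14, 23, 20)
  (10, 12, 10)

(196,194,268): 194²+196² = 76052 > 71824 = 268² → acute
(109,90,95): 90²+95² = 17125 > 11881 = 109² → acute
(924,143,935): 143²+924² = 874225 = 935² → right
(31,25,26): 25²+26² = 1301 > 961 = 31² → acute
(14,23,20): 14²+20² = 596 > 529 = 23² → acute
(10,12,10): 10²+10² = 200 > 144 = 12² → acute
5 of the 6 are acute.

5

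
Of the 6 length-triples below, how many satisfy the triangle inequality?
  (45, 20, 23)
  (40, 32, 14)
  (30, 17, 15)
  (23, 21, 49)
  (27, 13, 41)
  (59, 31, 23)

2

(20,23,45): 20+23 ≤ 45 → not valid
(14,32,40): 14+32 > 40 → valid
(15,17,30): 15+17 > 30 → valid
(21,23,49): 21+23 ≤ 49 → not valid
(13,27,41): 13+27 ≤ 41 → not valid
(23,31,59): 23+31 ≤ 59 → not valid
2 of the 6 triples form a triangle.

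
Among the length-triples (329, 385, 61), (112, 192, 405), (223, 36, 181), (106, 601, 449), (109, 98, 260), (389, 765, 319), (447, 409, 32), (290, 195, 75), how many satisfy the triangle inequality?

1

(61,329,385): 61+329 > 385 → valid
(112,192,405): 112+192 ≤ 405 → not valid
(36,181,223): 36+181 ≤ 223 → not valid
(106,449,601): 106+449 ≤ 601 → not valid
(98,109,260): 98+109 ≤ 260 → not valid
(319,389,765): 319+389 ≤ 765 → not valid
(32,409,447): 32+409 ≤ 447 → not valid
(75,195,290): 75+195 ≤ 290 → not valid
1 of the 8 triples forms a triangle.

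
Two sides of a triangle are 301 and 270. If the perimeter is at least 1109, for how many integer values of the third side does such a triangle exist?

Triangle inequality: 31 < x < 571. Perimeter ≥ 1109 gives x ≥ 1109 − 301 − 270 = 538.
So 538 ≤ x < 571; integers 538 through 570: 33 values.

33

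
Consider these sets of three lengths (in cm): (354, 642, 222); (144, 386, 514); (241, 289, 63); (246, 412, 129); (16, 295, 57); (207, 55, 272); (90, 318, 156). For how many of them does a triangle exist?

2

(222,354,642): 222+354 ≤ 642 → not valid
(144,386,514): 144+386 > 514 → valid
(63,241,289): 63+241 > 289 → valid
(129,246,412): 129+246 ≤ 412 → not valid
(16,57,295): 16+57 ≤ 295 → not valid
(55,207,272): 55+207 ≤ 272 → not valid
(90,156,318): 90+156 ≤ 318 → not valid
2 of the 7 triples form a triangle.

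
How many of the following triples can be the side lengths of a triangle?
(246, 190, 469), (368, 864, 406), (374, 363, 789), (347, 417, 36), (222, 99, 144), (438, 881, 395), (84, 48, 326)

1

(190,246,469): 190+246 ≤ 469 → not valid
(368,406,864): 368+406 ≤ 864 → not valid
(363,374,789): 363+374 ≤ 789 → not valid
(36,347,417): 36+347 ≤ 417 → not valid
(99,144,222): 99+144 > 222 → valid
(395,438,881): 395+438 ≤ 881 → not valid
(48,84,326): 48+84 ≤ 326 → not valid
1 of the 7 triples forms a triangle.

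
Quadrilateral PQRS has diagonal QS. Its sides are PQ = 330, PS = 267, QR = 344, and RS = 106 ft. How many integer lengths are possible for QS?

From triangle PQS: 63 < QS < 597.
From triangle RQS: 238 < QS < 450.
Intersection: 238 < QS < 450, so integers 239 through 449: 211 values.

211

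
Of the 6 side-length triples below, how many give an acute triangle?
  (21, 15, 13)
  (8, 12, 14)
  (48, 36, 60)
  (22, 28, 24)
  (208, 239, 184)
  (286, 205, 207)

4

(21,15,13): 13²+15² = 394 < 441 = 21² → obtuse
(8,12,14): 8²+12² = 208 > 196 = 14² → acute
(48,36,60): 36²+48² = 3600 = 60² → right
(22,28,24): 22²+24² = 1060 > 784 = 28² → acute
(208,239,184): 184²+208² = 77120 > 57121 = 239² → acute
(286,205,207): 205²+207² = 84874 > 81796 = 286² → acute
4 of the 6 are acute.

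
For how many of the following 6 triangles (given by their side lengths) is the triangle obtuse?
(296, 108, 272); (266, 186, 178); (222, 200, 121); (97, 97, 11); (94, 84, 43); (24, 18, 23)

(296,108,272): 108²+272² = 85648 < 87616 = 296² → obtuse
(266,186,178): 178²+186² = 66280 < 70756 = 266² → obtuse
(222,200,121): 121²+200² = 54641 > 49284 = 222² → acute
(97,97,11): 11²+97² = 9530 > 9409 = 97² → acute
(94,84,43): 43²+84² = 8905 > 8836 = 94² → acute
(24,18,23): 18²+23² = 853 > 576 = 24² → acute
2 of the 6 are obtuse.

2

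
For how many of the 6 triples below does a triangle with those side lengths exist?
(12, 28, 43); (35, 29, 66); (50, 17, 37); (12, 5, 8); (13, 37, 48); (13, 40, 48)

(12,28,43): 12+28 ≤ 43 → not valid
(29,35,66): 29+35 ≤ 66 → not valid
(17,37,50): 17+37 > 50 → valid
(5,8,12): 5+8 > 12 → valid
(13,37,48): 13+37 > 48 → valid
(13,40,48): 13+40 > 48 → valid
4 of the 6 triples form a triangle.

4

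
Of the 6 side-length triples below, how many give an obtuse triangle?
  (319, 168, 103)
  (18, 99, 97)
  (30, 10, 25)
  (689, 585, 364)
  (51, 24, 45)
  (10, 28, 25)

(319,168,103): 103+168 ≤ 319, not a triangle
(18,99,97): 18²+97² = 9733 < 9801 = 99² → obtuse
(30,10,25): 10²+25² = 725 < 900 = 30² → obtuse
(689,585,364): 364²+585² = 474721 = 689² → right
(51,24,45): 24²+45² = 2601 = 51² → right
(10,28,25): 10²+25² = 725 < 784 = 28² → obtuse
3 of the 6 are obtuse.

3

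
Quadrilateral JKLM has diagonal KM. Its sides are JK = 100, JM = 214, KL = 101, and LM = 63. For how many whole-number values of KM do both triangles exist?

From triangle JKM: 114 < KM < 314.
From triangle LKM: 38 < KM < 164.
Intersection: 114 < KM < 164, so integers 115 through 163: 49 values.

49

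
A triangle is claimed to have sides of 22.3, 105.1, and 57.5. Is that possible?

No

The longest side is 105.1, but the other two sum to only 79.8.
79.8 < 105.1, so the triangle inequality fails.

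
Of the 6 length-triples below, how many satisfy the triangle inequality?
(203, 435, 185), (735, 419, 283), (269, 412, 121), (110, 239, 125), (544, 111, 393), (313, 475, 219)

(185,203,435): 185+203 ≤ 435 → not valid
(283,419,735): 283+419 ≤ 735 → not valid
(121,269,412): 121+269 ≤ 412 → not valid
(110,125,239): 110+125 ≤ 239 → not valid
(111,393,544): 111+393 ≤ 544 → not valid
(219,313,475): 219+313 > 475 → valid
1 of the 6 triples forms a triangle.

1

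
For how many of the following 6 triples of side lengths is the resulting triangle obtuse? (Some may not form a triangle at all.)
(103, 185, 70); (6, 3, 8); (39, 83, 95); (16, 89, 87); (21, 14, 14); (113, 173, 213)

5

(103,185,70): 70+103 ≤ 185, not a triangle
(6,3,8): 3²+6² = 45 < 64 = 8² → obtuse
(39,83,95): 39²+83² = 8410 < 9025 = 95² → obtuse
(16,89,87): 16²+87² = 7825 < 7921 = 89² → obtuse
(21,14,14): 14²+14² = 392 < 441 = 21² → obtuse
(113,173,213): 113²+173² = 42698 < 45369 = 213² → obtuse
5 of the 6 are obtuse.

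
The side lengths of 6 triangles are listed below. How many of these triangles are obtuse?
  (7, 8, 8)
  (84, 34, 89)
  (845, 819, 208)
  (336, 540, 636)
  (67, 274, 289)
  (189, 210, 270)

(7,8,8): 7²+8² = 113 > 64 = 8² → acute
(84,34,89): 34²+84² = 8212 > 7921 = 89² → acute
(845,819,208): 208²+819² = 714025 = 845² → right
(336,540,636): 336²+540² = 404496 = 636² → right
(67,274,289): 67²+274² = 79565 < 83521 = 289² → obtuse
(189,210,270): 189²+210² = 79821 > 72900 = 270² → acute
1 of the 6 is obtuse.

1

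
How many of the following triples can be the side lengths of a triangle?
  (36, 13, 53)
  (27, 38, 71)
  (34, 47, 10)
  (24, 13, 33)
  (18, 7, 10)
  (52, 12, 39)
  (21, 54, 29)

1

(13,36,53): 13+36 ≤ 53 → not valid
(27,38,71): 27+38 ≤ 71 → not valid
(10,34,47): 10+34 ≤ 47 → not valid
(13,24,33): 13+24 > 33 → valid
(7,10,18): 7+10 ≤ 18 → not valid
(12,39,52): 12+39 ≤ 52 → not valid
(21,29,54): 21+29 ≤ 54 → not valid
1 of the 7 triples forms a triangle.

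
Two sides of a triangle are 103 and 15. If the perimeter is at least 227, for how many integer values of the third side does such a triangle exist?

9

Triangle inequality: 88 < x < 118. Perimeter ≥ 227 gives x ≥ 227 − 103 − 15 = 109.
So 109 ≤ x < 118; integers 109 through 117: 9 values.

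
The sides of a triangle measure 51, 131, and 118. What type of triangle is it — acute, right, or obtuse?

Compare the square of the longest side to the sum of squares of the other two: 51² + 118² = 16525 < 17161 = 131².

obtuse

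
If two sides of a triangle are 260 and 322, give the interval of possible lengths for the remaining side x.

By the triangle inequality, x must be less than 260 + 322 = 582 and greater than |260 − 322| = 62.

62 < x < 582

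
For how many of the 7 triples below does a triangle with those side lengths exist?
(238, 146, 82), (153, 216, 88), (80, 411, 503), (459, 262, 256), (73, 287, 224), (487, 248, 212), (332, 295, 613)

(82,146,238): 82+146 ≤ 238 → not valid
(88,153,216): 88+153 > 216 → valid
(80,411,503): 80+411 ≤ 503 → not valid
(256,262,459): 256+262 > 459 → valid
(73,224,287): 73+224 > 287 → valid
(212,248,487): 212+248 ≤ 487 → not valid
(295,332,613): 295+332 > 613 → valid
4 of the 7 triples form a triangle.

4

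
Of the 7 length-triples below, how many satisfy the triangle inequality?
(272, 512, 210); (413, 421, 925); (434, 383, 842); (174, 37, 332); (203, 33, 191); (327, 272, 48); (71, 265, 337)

1

(210,272,512): 210+272 ≤ 512 → not valid
(413,421,925): 413+421 ≤ 925 → not valid
(383,434,842): 383+434 ≤ 842 → not valid
(37,174,332): 37+174 ≤ 332 → not valid
(33,191,203): 33+191 > 203 → valid
(48,272,327): 48+272 ≤ 327 → not valid
(71,265,337): 71+265 ≤ 337 → not valid
1 of the 7 triples forms a triangle.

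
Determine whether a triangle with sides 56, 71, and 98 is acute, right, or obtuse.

Compare the square of the longest side to the sum of squares of the other two: 56² + 71² = 8177 < 9604 = 98².

obtuse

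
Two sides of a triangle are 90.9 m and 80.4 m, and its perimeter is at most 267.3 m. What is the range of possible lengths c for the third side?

Triangle inequality alone gives 10.5 < c < 171.3.
The perimeter condition gives c ≤ 267.3 − 90.9 − 80.4 = 96.0.
Intersecting the two: 10.5 < c ≤ 96.0.

10.5 < c ≤ 96.0 m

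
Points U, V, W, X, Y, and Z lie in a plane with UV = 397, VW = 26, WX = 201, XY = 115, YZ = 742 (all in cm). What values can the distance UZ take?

The maximum is all hops collinear in one direction: 397 + 26 + 201 + 115 + 742 = 1481.
The longest hop is 742; the others sum to 739. Folding the others back against it leaves at least 742 − 739 = 3.

3 ≤ UZ ≤ 1481 cm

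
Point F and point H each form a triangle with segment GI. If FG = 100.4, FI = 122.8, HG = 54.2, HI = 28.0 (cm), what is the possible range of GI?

26.2 < GI < 82.2

From triangle FGI: |100.4 − 122.8| < GI < 100.4 + 122.8, i.e. 22.4 < GI < 223.2.
From triangle HGI: 26.2 < GI < 82.2.
Both must hold, so GI lies in the intersection.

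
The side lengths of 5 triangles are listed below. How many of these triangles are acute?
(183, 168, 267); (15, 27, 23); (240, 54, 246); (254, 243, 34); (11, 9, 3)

1

(183,168,267): 168²+183² = 61713 < 71289 = 267² → obtuse
(15,27,23): 15²+23² = 754 > 729 = 27² → acute
(240,54,246): 54²+240² = 60516 = 246² → right
(254,243,34): 34²+243² = 60205 < 64516 = 254² → obtuse
(11,9,3): 3²+9² = 90 < 121 = 11² → obtuse
1 of the 5 is acute.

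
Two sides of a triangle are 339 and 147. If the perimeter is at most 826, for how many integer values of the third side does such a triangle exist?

148

Triangle inequality: 192 < x < 486. Perimeter ≤ 826 gives x ≤ 826 − 339 − 147 = 340.
So 192 < x ≤ 340; integers 193 through 340: 148 values.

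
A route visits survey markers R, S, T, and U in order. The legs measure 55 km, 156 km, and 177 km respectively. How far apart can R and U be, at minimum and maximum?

The maximum is all hops collinear in one direction: 55 + 156 + 177 = 388.
The longest hop is 177; the others sum to 211. Since 177 ≤ 211, the path can fold back on itself completely, so the minimum distance is 0.

0 ≤ RU ≤ 388 km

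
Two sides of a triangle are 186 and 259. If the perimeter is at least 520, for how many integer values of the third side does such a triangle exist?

370

Triangle inequality: 73 < x < 445. Perimeter ≥ 520 gives x ≥ 520 − 186 − 259 = 75.
So 75 ≤ x < 445; integers 75 through 444: 370 values.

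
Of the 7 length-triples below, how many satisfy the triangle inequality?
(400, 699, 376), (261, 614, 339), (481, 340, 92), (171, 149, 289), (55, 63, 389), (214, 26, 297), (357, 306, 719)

2

(376,400,699): 376+400 > 699 → valid
(261,339,614): 261+339 ≤ 614 → not valid
(92,340,481): 92+340 ≤ 481 → not valid
(149,171,289): 149+171 > 289 → valid
(55,63,389): 55+63 ≤ 389 → not valid
(26,214,297): 26+214 ≤ 297 → not valid
(306,357,719): 306+357 ≤ 719 → not valid
2 of the 7 triples form a triangle.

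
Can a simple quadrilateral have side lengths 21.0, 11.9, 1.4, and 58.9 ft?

For a quadrilateral, each side must be shorter than the sum of the others.
Here the longest side is 58.9, but the remaining 3 sides sum to only 34.3.

No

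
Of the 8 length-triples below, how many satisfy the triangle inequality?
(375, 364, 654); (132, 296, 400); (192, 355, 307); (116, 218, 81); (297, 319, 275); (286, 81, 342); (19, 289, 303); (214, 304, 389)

(364,375,654): 364+375 > 654 → valid
(132,296,400): 132+296 > 400 → valid
(192,307,355): 192+307 > 355 → valid
(81,116,218): 81+116 ≤ 218 → not valid
(275,297,319): 275+297 > 319 → valid
(81,286,342): 81+286 > 342 → valid
(19,289,303): 19+289 > 303 → valid
(214,304,389): 214+304 > 389 → valid
7 of the 8 triples form a triangle.

7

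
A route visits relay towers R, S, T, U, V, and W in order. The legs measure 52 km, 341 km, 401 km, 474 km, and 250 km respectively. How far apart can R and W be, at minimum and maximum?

The maximum is all hops collinear in one direction: 52 + 341 + 401 + 474 + 250 = 1518.
The longest hop is 474; the others sum to 1044. Since 474 ≤ 1044, the path can fold back on itself completely, so the minimum distance is 0.

0 ≤ RW ≤ 1518 km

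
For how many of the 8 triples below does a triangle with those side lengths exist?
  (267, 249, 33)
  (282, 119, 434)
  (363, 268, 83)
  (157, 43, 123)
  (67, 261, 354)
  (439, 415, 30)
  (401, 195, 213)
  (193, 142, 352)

(33,249,267): 33+249 > 267 → valid
(119,282,434): 119+282 ≤ 434 → not valid
(83,268,363): 83+268 ≤ 363 → not valid
(43,123,157): 43+123 > 157 → valid
(67,261,354): 67+261 ≤ 354 → not valid
(30,415,439): 30+415 > 439 → valid
(195,213,401): 195+213 > 401 → valid
(142,193,352): 142+193 ≤ 352 → not valid
4 of the 8 triples form a triangle.

4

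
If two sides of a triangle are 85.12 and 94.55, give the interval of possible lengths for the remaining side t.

By the triangle inequality, t must be less than 85.12 + 94.55 = 179.67 and greater than |85.12 − 94.55| = 9.43.

9.43 < t < 179.67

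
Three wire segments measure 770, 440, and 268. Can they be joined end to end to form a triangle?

The longest side is 770, but the other two sum to only 708.
708 < 770, so the triangle inequality fails.

No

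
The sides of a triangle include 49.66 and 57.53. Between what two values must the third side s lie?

7.87 < s < 107.19

By the triangle inequality, s must be less than 49.66 + 57.53 = 107.19 and greater than |49.66 − 57.53| = 7.87.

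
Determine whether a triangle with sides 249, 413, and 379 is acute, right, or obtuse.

Compare the square of the longest side to the sum of squares of the other two: 249² + 379² = 205642 > 170569 = 413².

acute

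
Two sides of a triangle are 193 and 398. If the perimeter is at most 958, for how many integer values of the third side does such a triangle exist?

162

Triangle inequality: 205 < x < 591. Perimeter ≤ 958 gives x ≤ 958 − 193 − 398 = 367.
So 205 < x ≤ 367; integers 206 through 367: 162 values.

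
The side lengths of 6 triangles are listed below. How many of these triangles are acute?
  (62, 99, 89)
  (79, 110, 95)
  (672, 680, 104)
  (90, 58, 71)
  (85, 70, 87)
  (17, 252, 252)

(62,99,89): 62²+89² = 11765 > 9801 = 99² → acute
(79,110,95): 79²+95² = 15266 > 12100 = 110² → acute
(672,680,104): 104²+672² = 462400 = 680² → right
(90,58,71): 58²+71² = 8405 > 8100 = 90² → acute
(85,70,87): 70²+85² = 12125 > 7569 = 87² → acute
(17,252,252): 17²+252² = 63793 > 63504 = 252² → acute
5 of the 6 are acute.

5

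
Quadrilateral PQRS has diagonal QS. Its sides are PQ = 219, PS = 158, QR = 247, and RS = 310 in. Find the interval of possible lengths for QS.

63 < QS < 377

From triangle PQS: |219 − 158| < QS < 219 + 158, i.e. 61 < QS < 377.
From triangle RQS: 63 < QS < 557.
Both must hold, so QS lies in the intersection.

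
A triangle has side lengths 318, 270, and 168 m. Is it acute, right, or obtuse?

right

Compare the square of the longest side to the sum of squares of the other two: 168² + 270² = 101124 = 318².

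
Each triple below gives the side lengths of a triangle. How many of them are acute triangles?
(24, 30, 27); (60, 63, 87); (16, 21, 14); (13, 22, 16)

2

(24,30,27): 24²+27² = 1305 > 900 = 30² → acute
(60,63,87): 60²+63² = 7569 = 87² → right
(16,21,14): 14²+16² = 452 > 441 = 21² → acute
(13,22,16): 13²+16² = 425 < 484 = 22² → obtuse
2 of the 4 are acute.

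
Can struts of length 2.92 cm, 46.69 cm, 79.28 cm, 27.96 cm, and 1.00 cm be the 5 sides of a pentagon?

For a pentagon, each side must be shorter than the sum of the others.
Here the longest side is 79.28, but the remaining 4 sides sum to only 78.57.

No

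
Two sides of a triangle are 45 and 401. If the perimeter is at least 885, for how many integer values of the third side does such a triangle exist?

Triangle inequality: 356 < x < 446. Perimeter ≥ 885 gives x ≥ 885 − 45 − 401 = 439.
So 439 ≤ x < 446; integers 439 through 445: 7 values.

7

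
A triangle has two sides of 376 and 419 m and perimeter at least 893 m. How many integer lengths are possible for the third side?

Triangle inequality: 43 < x < 795. Perimeter ≥ 893 gives x ≥ 893 − 376 − 419 = 98.
So 98 ≤ x < 795; integers 98 through 794: 697 values.

697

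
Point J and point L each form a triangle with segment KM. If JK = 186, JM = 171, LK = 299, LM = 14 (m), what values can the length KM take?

From triangle JKM: |186 − 171| < KM < 186 + 171, i.e. 15 < KM < 357.
From triangle LKM: 285 < KM < 313.
Both must hold, so KM lies in the intersection.

285 < KM < 313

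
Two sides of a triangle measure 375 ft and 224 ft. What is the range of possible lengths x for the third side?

151 < x < 599

By the triangle inequality, x must be less than 375 + 224 = 599 and greater than |375 − 224| = 151.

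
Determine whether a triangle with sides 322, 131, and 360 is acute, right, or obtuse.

obtuse

Compare the square of the longest side to the sum of squares of the other two: 131² + 322² = 120845 < 129600 = 360².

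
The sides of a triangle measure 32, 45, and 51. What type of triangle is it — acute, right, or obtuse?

acute

Compare the square of the longest side to the sum of squares of the other two: 32² + 45² = 3049 > 2601 = 51².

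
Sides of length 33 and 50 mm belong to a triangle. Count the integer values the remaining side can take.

65

The third side lies in the open interval (17, 83).
Integers from 18 to 82 inclusive: 82 − 18 + 1 = 65.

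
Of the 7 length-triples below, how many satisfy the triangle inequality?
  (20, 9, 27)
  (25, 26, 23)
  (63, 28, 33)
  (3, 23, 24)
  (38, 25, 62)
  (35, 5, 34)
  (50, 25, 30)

6

(9,20,27): 9+20 > 27 → valid
(23,25,26): 23+25 > 26 → valid
(28,33,63): 28+33 ≤ 63 → not valid
(3,23,24): 3+23 > 24 → valid
(25,38,62): 25+38 > 62 → valid
(5,34,35): 5+34 > 35 → valid
(25,30,50): 25+30 > 50 → valid
6 of the 7 triples form a triangle.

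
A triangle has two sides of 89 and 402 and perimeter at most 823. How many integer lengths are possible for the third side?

Triangle inequality: 313 < x < 491. Perimeter ≤ 823 gives x ≤ 823 − 89 − 402 = 332.
So 313 < x ≤ 332; integers 314 through 332: 19 values.

19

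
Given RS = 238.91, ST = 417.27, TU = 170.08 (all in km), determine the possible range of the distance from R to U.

8.28 ≤ RU ≤ 826.26 km

The maximum is all hops collinear in one direction: 238.91 + 417.27 + 170.08 = 826.26.
The longest hop is 417.27; the others sum to 408.99. Folding the others back against it leaves at least 417.27 − 408.99 = 8.28.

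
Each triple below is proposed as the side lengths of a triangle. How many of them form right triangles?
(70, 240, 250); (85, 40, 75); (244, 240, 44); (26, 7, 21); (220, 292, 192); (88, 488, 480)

(70,240,250): 70²+240² = 62500 = 250² → right
(85,40,75): 40²+75² = 7225 = 85² → right
(244,240,44): 44²+240² = 59536 = 244² → right
(26,7,21): 7²+21² = 490 < 676 = 26² → obtuse
(220,292,192): 192²+220² = 85264 = 292² → right
(88,488,480): 88²+480² = 238144 = 488² → right
5 of the 6 are right.

5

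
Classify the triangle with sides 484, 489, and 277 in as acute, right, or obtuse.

acute

Compare the square of the longest side to the sum of squares of the other two: 277² + 484² = 310985 > 239121 = 489².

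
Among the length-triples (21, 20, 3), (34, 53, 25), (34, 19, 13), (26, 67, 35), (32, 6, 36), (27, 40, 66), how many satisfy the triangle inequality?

(3,20,21): 3+20 > 21 → valid
(25,34,53): 25+34 > 53 → valid
(13,19,34): 13+19 ≤ 34 → not valid
(26,35,67): 26+35 ≤ 67 → not valid
(6,32,36): 6+32 > 36 → valid
(27,40,66): 27+40 > 66 → valid
4 of the 6 triples form a triangle.

4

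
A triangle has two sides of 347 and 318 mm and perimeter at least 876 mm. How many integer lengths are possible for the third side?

Triangle inequality: 29 < x < 665. Perimeter ≥ 876 gives x ≥ 876 − 347 − 318 = 211.
So 211 ≤ x < 665; integers 211 through 664: 454 values.

454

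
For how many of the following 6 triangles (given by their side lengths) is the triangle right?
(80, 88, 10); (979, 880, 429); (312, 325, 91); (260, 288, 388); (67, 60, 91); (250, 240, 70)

4

(80,88,10): 10²+80² = 6500 < 7744 = 88² → obtuse
(979,880,429): 429²+880² = 958441 = 979² → right
(312,325,91): 91²+312² = 105625 = 325² → right
(260,288,388): 260²+288² = 150544 = 388² → right
(67,60,91): 60²+67² = 8089 < 8281 = 91² → obtuse
(250,240,70): 70²+240² = 62500 = 250² → right
4 of the 6 are right.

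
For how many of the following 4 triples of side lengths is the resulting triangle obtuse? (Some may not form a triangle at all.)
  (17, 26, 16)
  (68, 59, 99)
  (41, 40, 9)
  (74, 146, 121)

3

(17,26,16): 16²+17² = 545 < 676 = 26² → obtuse
(68,59,99): 59²+68² = 8105 < 9801 = 99² → obtuse
(41,40,9): 9²+40² = 1681 = 41² → right
(74,146,121): 74²+121² = 20117 < 21316 = 146² → obtuse
3 of the 4 are obtuse.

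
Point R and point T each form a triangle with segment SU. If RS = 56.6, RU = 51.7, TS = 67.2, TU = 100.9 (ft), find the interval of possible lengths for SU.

From triangle RSU: |56.6 − 51.7| < SU < 56.6 + 51.7, i.e. 4.9 < SU < 108.3.
From triangle TSU: 33.7 < SU < 168.1.
Both must hold, so SU lies in the intersection.

33.7 < SU < 108.3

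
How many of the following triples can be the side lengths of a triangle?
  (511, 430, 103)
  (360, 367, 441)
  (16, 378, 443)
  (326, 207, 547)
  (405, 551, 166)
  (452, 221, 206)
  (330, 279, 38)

3

(103,430,511): 103+430 > 511 → valid
(360,367,441): 360+367 > 441 → valid
(16,378,443): 16+378 ≤ 443 → not valid
(207,326,547): 207+326 ≤ 547 → not valid
(166,405,551): 166+405 > 551 → valid
(206,221,452): 206+221 ≤ 452 → not valid
(38,279,330): 38+279 ≤ 330 → not valid
3 of the 7 triples form a triangle.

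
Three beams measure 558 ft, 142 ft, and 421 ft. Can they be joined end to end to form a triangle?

The longest side is 558, and the other two sum to 563.
Since 563 > 558, the triangle inequality holds.

Yes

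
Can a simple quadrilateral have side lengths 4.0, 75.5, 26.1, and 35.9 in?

No

For a quadrilateral, each side must be shorter than the sum of the others.
Here the longest side is 75.5, but the remaining 3 sides sum to only 66.0.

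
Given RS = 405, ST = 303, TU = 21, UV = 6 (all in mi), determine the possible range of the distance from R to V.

The maximum is all hops collinear in one direction: 405 + 303 + 21 + 6 = 735.
The longest hop is 405; the others sum to 330. Folding the others back against it leaves at least 405 − 330 = 75.

75 ≤ RV ≤ 735 mi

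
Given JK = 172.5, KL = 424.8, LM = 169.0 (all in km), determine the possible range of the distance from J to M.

The maximum is all hops collinear in one direction: 172.5 + 424.8 + 169.0 = 766.3.
The longest hop is 424.8; the others sum to 341.5. Folding the others back against it leaves at least 424.8 − 341.5 = 83.3.

83.3 ≤ JM ≤ 766.3 km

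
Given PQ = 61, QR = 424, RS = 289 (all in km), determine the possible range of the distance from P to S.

74 ≤ PS ≤ 774 km

The maximum is all hops collinear in one direction: 61 + 424 + 289 = 774.
The longest hop is 424; the others sum to 350. Folding the others back against it leaves at least 424 − 350 = 74.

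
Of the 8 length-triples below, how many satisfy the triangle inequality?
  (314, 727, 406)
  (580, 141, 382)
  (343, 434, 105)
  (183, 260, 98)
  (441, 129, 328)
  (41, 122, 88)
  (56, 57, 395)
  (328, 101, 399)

(314,406,727): 314+406 ≤ 727 → not valid
(141,382,580): 141+382 ≤ 580 → not valid
(105,343,434): 105+343 > 434 → valid
(98,183,260): 98+183 > 260 → valid
(129,328,441): 129+328 > 441 → valid
(41,88,122): 41+88 > 122 → valid
(56,57,395): 56+57 ≤ 395 → not valid
(101,328,399): 101+328 > 399 → valid
5 of the 8 triples form a triangle.

5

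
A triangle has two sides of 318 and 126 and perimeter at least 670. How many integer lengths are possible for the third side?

Triangle inequality: 192 < x < 444. Perimeter ≥ 670 gives x ≥ 670 − 318 − 126 = 226.
So 226 ≤ x < 444; integers 226 through 443: 218 values.

218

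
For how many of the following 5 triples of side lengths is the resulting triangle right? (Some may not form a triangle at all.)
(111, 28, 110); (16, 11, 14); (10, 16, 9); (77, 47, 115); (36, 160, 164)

1

(111,28,110): 28²+110² = 12884 > 12321 = 111² → acute
(16,11,14): 11²+14² = 317 > 256 = 16² → acute
(10,16,9): 9²+10² = 181 < 256 = 16² → obtuse
(77,47,115): 47²+77² = 8138 < 13225 = 115² → obtuse
(36,160,164): 36²+160² = 26896 = 164² → right
1 of the 5 is right.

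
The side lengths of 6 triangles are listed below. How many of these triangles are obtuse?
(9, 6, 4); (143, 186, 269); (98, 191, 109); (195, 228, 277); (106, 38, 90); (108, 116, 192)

5

(9,6,4): 4²+6² = 52 < 81 = 9² → obtuse
(143,186,269): 143²+186² = 55045 < 72361 = 269² → obtuse
(98,191,109): 98²+109² = 21485 < 36481 = 191² → obtuse
(195,228,277): 195²+228² = 90009 > 76729 = 277² → acute
(106,38,90): 38²+90² = 9544 < 11236 = 106² → obtuse
(108,116,192): 108²+116² = 25120 < 36864 = 192² → obtuse
5 of the 6 are obtuse.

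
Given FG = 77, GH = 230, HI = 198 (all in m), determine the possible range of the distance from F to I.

0 ≤ FI ≤ 505 m

The maximum is all hops collinear in one direction: 77 + 230 + 198 = 505.
The longest hop is 230; the others sum to 275. Since 230 ≤ 275, the path can fold back on itself completely, so the minimum distance is 0.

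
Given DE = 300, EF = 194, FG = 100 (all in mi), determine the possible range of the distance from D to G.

6 ≤ DG ≤ 594 mi

The maximum is all hops collinear in one direction: 300 + 194 + 100 = 594.
The longest hop is 300; the others sum to 294. Folding the others back against it leaves at least 300 − 294 = 6.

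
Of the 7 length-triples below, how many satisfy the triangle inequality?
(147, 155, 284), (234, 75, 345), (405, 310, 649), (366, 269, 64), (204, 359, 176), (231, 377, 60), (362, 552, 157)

(147,155,284): 147+155 > 284 → valid
(75,234,345): 75+234 ≤ 345 → not valid
(310,405,649): 310+405 > 649 → valid
(64,269,366): 64+269 ≤ 366 → not valid
(176,204,359): 176+204 > 359 → valid
(60,231,377): 60+231 ≤ 377 → not valid
(157,362,552): 157+362 ≤ 552 → not valid
3 of the 7 triples form a triangle.

3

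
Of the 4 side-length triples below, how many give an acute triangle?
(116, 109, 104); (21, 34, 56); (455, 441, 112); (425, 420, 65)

1

(116,109,104): 104²+109² = 22697 > 13456 = 116² → acute
(21,34,56): 21+34 ≤ 56, not a triangle
(455,441,112): 112²+441² = 207025 = 455² → right
(425,420,65): 65²+420² = 180625 = 425² → right
1 of the 4 is acute.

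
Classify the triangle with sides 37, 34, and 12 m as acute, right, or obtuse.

obtuse

Compare the square of the longest side to the sum of squares of the other two: 12² + 34² = 1300 < 1369 = 37².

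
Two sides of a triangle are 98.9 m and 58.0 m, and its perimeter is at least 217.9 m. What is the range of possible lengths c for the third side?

Triangle inequality alone gives 40.9 < c < 156.9.
The perimeter condition gives c ≥ 217.9 − 98.9 − 58.0 = 61.0.
Intersecting the two: 61.0 ≤ c < 156.9.

61.0 ≤ c < 156.9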